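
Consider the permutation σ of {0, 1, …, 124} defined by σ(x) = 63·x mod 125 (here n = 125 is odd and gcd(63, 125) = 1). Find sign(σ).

-1

Orbit of 2 under x↦63x: [2, 1, 63, 94, 47, 86, 43]… (length divides ord_125(63)).
Cycle lengths of π_63 on ℤ/125ℤ: [100, 20, 4, 1]; 4 cycles in total.
125 − 4 = 121 transpositions; sign(π) = (−1)^121 = -1.
Zolotarev: (63|125) = -1, matching the cycle-count sign.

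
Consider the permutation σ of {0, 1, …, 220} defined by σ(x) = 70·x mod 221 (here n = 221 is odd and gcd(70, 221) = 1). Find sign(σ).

-1

Orbit of 38 under x↦70x: [38, 8, 118, 83, 64, 60, 1]… (length divides ord_221(70)).
π_70 has 30 disjoint cycles with lengths [8, 8, 8, 8, 8, 8, 8, 8, 8, 8, 8, 8, 8, 8, 8, 8, 8, 8, 8, 8, 8, 8, 8, 8, 8, 8, 4, 4, 4, 1] on {0,…,220}.
Σ(ℓ_i−1) = 221−30 = 191; sign = (−1)^191 = -1.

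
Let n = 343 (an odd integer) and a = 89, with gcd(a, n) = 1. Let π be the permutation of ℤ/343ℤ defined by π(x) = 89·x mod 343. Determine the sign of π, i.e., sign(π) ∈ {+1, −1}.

-1

Orbit of 109 under x↦89x: [109, 97, 58, 17, 141, 201, 53]… (length divides ord_343(89)).
π_89 has 4 disjoint cycles with lengths [294, 42, 6, 1] on {0,…,342}.
With 4 cycles on 343 points, sign = (−1)^{343−4} = -1.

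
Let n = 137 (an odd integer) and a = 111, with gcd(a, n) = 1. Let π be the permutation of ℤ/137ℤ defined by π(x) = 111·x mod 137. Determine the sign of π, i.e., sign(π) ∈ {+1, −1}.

-1

Trace 34: π^k(34) = [34, 75, 105, 10, 14, 47, 11] for k=0..6.
Cycle type of π: 136 + 1; total 2 cycles.
2 cycles on 137: each ℓ→(−1)^(ℓ−1), product (−1)^135 = -1.
The Jacobi symbol (111|137) = -1 (Zolotarev) agrees.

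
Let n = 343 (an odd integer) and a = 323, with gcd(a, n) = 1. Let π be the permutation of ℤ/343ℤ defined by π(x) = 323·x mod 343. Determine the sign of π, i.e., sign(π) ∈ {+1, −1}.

Start at x=85: 85 → 15 → 43 → 169 → 50 → 29 → 106 → … (one orbit).
19 cycles of lengths [49, 49, 49, 49, 49, 49, 7, 7, 7, 7, 7, 7, 1, 1, 1, 1, 1, 1, 1].
With 19 cycles on 343 points, sign = (−1)^{343−19} = +1.

+1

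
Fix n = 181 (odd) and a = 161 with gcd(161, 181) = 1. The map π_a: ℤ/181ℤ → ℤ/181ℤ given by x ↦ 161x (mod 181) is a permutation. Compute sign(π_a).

Orbit of 144 under x↦161x: [144, 16, 42, 65, 148, 117, 13]… (length divides ord_181(161)).
Decompose π into cycles: lengths [45, 45, 45, 45, 1] (5 cycles, including the fixed point 0).
5 cycles on 181: each ℓ→(−1)^(ℓ−1), product (−1)^176 = +1.

+1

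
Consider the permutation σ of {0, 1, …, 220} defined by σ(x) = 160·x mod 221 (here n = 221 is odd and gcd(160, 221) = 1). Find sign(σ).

-1

Orbit of 16 under x↦160x: [16, 129, 87, 218, 183, 108, 42]… (length divides ord_221(160)).
Cycle lengths of π_160 on ℤ/221ℤ: [48, 48, 48, 48, 16, 6, 6, 1]; 8 cycles in total.
Σ(ℓ_i−1) = 221−8 = 213; sign = (−1)^213 = -1.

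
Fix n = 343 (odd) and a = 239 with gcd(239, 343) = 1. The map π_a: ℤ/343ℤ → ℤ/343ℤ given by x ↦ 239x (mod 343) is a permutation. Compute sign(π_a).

+1

Start at x=99: 99 → 337 → 281 → 274 → 316 → 64 → 204 → … (one orbit).
Cycle type of π: 49×6 + 7×6 + 1×7; total 19 cycles.
19 cycles on 343: each ℓ→(−1)^(ℓ−1), product (−1)^324 = +1.
Check: (239/343) = +1 by Zolotarev.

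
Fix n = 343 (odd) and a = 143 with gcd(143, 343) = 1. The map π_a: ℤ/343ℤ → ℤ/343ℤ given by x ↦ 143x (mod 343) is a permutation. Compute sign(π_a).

Trace 33: π^k(33) = [33, 260, 136, 240, 20, 116, 124] for k=0..6.
Decompose π into cycles: lengths [294, 42, 6, 1] (4 cycles, including the fixed point 0).
4 cycles on 343: each ℓ→(−1)^(ℓ−1), product (−1)^339 = -1.
(143|343)_J = -1 (Zolotarev's lemma cross-check).

-1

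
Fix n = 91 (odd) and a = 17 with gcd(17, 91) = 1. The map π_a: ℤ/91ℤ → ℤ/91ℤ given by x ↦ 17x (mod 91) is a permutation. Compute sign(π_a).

Start at x=1: 1 → 17 → 16 → 90 → 74 → 75 → 1 (one orbit).
Cycle lengths of π_17 on ℤ/91ℤ: [6, 6, 6, 6, 6, 6, 6, 6, 6, 6, 6, 6, 6, 6, 6, 1]; 16 cycles in total.
With 16 cycles on 91 points, sign = (−1)^{91−16} = -1.
Check: (17/91) = -1 by Zolotarev.

-1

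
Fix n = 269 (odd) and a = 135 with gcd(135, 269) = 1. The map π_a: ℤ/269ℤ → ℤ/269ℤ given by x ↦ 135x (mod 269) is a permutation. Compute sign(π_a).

Orbit of 103 under x↦135x: [103, 186, 93, 181, 225, 247, 258]… (length divides ord_269(135)).
Cycle lengths of π_135 on ℤ/269ℤ: [268, 1]; 2 cycles in total.
2 cycles on 269: each ℓ→(−1)^(ℓ−1), product (−1)^267 = -1.
Check: (135/269) = -1 by Zolotarev.

-1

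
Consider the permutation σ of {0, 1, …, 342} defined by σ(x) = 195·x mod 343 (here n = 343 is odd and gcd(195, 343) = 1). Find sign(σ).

Trace 1: π^k(1) = [1, 195, 295, 244, 246, 293, 197] for k=0..6.
Decompose π into cycles: lengths [14, 14, 14, 14, 14, 14, 14, 14, 14, 14, 14, 14, 14, 14, 14, 14, 14, 14, 14, 14, 14, 2, 2, 2, 2, 2, 2, 2, 2, 2, 2, 2, 2, 2, 2, 2, 2, 2, 2, 2, 2, 2, 2, 2, 2, 1] (46 cycles, including the fixed point 0).
46 cycles on 343: each ℓ→(−1)^(ℓ−1), product (−1)^297 = -1.

-1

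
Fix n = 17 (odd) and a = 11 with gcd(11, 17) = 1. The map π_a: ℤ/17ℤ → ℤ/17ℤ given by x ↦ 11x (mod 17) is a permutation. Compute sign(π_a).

Orbit of 4 under x↦11x: [4, 10, 8, 3, 16, 6, 15]… (length divides ord_17(11)).
Cycle lengths of π_11 on ℤ/17ℤ: [16, 1]; 2 cycles in total.
With 2 cycles on 17 points, sign = (−1)^{17−2} = -1.
The Jacobi symbol (11|17) = -1 (Zolotarev) agrees.

-1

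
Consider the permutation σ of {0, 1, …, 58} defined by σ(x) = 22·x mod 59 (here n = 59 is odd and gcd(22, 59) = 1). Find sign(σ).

+1

Trace 57: π^k(57) = [57, 15, 35, 3, 7, 36, 25] for k=0..6.
Decompose π into cycles: lengths [29, 29, 1] (3 cycles, including the fixed point 0).
3 cycles on 59: each ℓ→(−1)^(ℓ−1), product (−1)^56 = +1.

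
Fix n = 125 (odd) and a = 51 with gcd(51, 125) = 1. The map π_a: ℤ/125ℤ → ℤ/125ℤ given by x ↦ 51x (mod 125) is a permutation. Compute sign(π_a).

+1

Orbit of 101 under x↦51x: [101, 26, 76, 1, 51]… (length divides ord_125(51)).
Decompose π into cycles: lengths [5, 5, 5, 5, 5, 5, 5, 5, 5, 5, 5, 5, 5, 5, 5, 5, 5, 5, 5, 5, 1, 1, 1, 1, 1, 1, 1, 1, 1, 1, 1, 1, 1, 1, 1, 1, 1, 1, 1, 1, 1, 1, 1, 1, 1] (45 cycles, including the fixed point 0).
sign(π) = (−1)^{n − #cycles} = (−1)^{125−45} = (−1)^80 = +1.
Check: (51/125) = +1 by Zolotarev.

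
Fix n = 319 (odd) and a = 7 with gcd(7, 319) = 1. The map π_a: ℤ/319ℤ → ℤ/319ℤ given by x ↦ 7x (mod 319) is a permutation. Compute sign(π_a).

-1

Start at x=30: 30 → 210 → 194 → 82 → 255 → 190 → 54 → … (one orbit).
10 cycles of lengths [70, 70, 70, 70, 10, 7, 7, 7, 7, 1].
sign(π) = (−1)^{n − #cycles} = (−1)^{319−10} = (−1)^309 = -1.
(7|319)_J = -1 (Zolotarev's lemma cross-check).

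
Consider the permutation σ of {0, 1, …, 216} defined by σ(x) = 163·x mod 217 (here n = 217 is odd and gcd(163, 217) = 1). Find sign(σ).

Start at x=190: 190 → 156 → 39 → 64 → 16 → 4 → 1 → … (one orbit).
Cycle type of π: 15×12 + 5×6 + 3×2 + 1; total 21 cycles.
21 cycles on 217: each ℓ→(−1)^(ℓ−1), product (−1)^196 = +1.
The Jacobi symbol (163|217) = +1 (Zolotarev) agrees.

+1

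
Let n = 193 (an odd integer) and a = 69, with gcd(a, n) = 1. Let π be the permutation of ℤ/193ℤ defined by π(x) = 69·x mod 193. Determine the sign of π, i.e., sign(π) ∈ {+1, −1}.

Start at x=8: 8 → 166 → 67 → 184 → 151 → 190 → 179 → … (one orbit).
7 cycles of lengths [32, 32, 32, 32, 32, 32, 1].
193 − 7 = 186 transpositions; sign(π) = (−1)^186 = +1.

+1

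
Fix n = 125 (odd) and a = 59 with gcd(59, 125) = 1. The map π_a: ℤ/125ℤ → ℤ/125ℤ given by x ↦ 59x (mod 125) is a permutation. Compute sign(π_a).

+1

Orbit of 46 under x↦59x: [46, 89, 1, 59, 106, 4, 111]… (length divides ord_125(59)).
7 cycles of lengths [50, 50, 10, 10, 2, 2, 1].
Σ(ℓ_i−1) = 125−7 = 118; sign = (−1)^118 = +1.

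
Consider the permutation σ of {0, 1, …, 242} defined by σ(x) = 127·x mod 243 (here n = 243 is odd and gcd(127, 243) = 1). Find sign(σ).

+1

Orbit of 226 under x↦127x: [226, 28, 154, 118, 163, 46, 10]… (length divides ord_243(127)).
Decompose π into cycles: lengths [27, 27, 27, 27, 27, 27, 9, 9, 9, 9, 9, 9, 3, 3, 3, 3, 3, 3, 1, 1, 1, 1, 1, 1, 1, 1, 1] (27 cycles, including the fixed point 0).
243 − 27 = 216 transpositions; sign(π) = (−1)^216 = +1.
Via Zolotarev, sign(π_{127}) = (127|243) = +1.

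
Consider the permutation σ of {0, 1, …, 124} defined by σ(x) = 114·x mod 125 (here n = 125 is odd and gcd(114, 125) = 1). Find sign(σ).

+1

Trace 71: π^k(71) = [71, 94, 91, 124, 11, 4, 81] for k=0..6.
π_114 has 7 disjoint cycles with lengths [50, 50, 10, 10, 2, 2, 1] on {0,…,124}.
125 − 7 = 118 transpositions; sign(π) = (−1)^118 = +1.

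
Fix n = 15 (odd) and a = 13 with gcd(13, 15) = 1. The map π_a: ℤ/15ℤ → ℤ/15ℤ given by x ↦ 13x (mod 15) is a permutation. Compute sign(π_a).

-1

Orbit of 7 under x↦13x: [7, 1, 13, 4]… (length divides ord_15(13)).
Cycle lengths of π_13 on ℤ/15ℤ: [4, 4, 4, 1, 1, 1]; 6 cycles in total.
With 6 cycles on 15 points, sign = (−1)^{15−6} = -1.
Check: (13/15) = -1 by Zolotarev.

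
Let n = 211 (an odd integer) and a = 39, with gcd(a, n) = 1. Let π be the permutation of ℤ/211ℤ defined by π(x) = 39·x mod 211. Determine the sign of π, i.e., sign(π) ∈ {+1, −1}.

Start at x=100: 100 → 102 → 180 → 57 → 113 → 187 → 119 → … (one orbit).
The orbit structure of x ↦ 39x mod 211: 2 orbits of sizes [210, 1].
Σ(ℓ_i−1) = 211−2 = 209; sign = (−1)^209 = -1.
(39|211)_J = -1 (Zolotarev's lemma cross-check).

-1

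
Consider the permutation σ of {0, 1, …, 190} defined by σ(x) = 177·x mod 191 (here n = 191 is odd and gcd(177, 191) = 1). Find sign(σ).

+1

Trace 107: π^k(107) = [107, 30, 153, 150, 1, 177, 5] for k=0..6.
The orbit structure of x ↦ 177x mod 191: 11 orbits of sizes [19, 19, 19, 19, 19, 19, 19, 19, 19, 19, 1].
sign(π) = (−1)^{n − #cycles} = (−1)^{191−11} = (−1)^180 = +1.
Check: (177/191) = +1 by Zolotarev.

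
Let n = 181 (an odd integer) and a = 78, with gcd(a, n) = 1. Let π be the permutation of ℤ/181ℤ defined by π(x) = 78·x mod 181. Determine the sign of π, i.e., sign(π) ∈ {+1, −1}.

Start at x=162: 162 → 147 → 63 → 27 → 115 → 101 → 95 → … (one orbit).
π_78 has 2 disjoint cycles with lengths [180, 1] on {0,…,180}.
2 cycles on 181: each ℓ→(−1)^(ℓ−1), product (−1)^179 = -1.
(78|181)_J = -1 (Zolotarev's lemma cross-check).

-1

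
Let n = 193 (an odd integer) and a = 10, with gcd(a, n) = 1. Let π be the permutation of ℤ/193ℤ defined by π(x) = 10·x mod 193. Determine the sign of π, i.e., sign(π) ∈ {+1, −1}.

-1

Start at x=181: 181 → 73 → 151 → 159 → 46 → 74 → 161 → … (one orbit).
2 cycles of lengths [192, 1].
193 − 2 = 191 transpositions; sign(π) = (−1)^191 = -1.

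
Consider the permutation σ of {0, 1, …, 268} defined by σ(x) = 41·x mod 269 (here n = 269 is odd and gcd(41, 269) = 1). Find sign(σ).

Orbit of 218 under x↦41x: [218, 61, 80, 52, 249, 256, 5]… (length divides ord_269(41)).
5 cycles of lengths [67, 67, 67, 67, 1].
n − c = 269 − 5 = 264; sign = (−1)^264 = +1.

+1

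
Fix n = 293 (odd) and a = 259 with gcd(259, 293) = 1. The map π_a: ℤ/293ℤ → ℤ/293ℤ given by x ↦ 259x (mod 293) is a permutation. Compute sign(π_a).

Orbit of 290 under x↦259x: [290, 102, 48, 126, 111, 35, 275]… (length divides ord_293(259)).
Cycle type of π: 292 + 1; total 2 cycles.
n − c = 293 − 2 = 291; sign = (−1)^291 = -1.

-1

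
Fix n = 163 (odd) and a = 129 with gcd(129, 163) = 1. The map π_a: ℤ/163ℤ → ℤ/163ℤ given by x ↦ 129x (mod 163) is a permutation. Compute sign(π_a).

-1

Orbit of 29 under x↦129x: [29, 155, 109, 43, 5, 156, 75]… (length divides ord_163(129)).
Cycle lengths of π_129 on ℤ/163ℤ: [162, 1]; 2 cycles in total.
With 2 cycles on 163 points, sign = (−1)^{163−2} = -1.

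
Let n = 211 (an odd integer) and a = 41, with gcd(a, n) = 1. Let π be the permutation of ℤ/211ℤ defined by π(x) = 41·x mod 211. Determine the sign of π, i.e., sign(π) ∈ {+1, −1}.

Start at x=85: 85 → 109 → 38 → 81 → 156 → 66 → 174 → … (one orbit).
2 cycles of lengths [210, 1].
Σ(ℓ_i−1) = 211−2 = 209; sign = (−1)^209 = -1.
Check: (41/211) = -1 by Zolotarev.

-1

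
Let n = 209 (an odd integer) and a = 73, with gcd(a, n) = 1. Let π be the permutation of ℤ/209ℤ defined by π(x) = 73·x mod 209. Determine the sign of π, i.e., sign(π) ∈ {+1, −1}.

Orbit of 36 under x↦73x: [36, 120, 191, 149, 9, 30, 100]… (length divides ord_209(73)).
Decompose π into cycles: lengths [90, 90, 10, 9, 9, 1] (6 cycles, including the fixed point 0).
209 − 6 = 203 transpositions; sign(π) = (−1)^203 = -1.
Zolotarev: (73|209) = -1, matching the cycle-count sign.

-1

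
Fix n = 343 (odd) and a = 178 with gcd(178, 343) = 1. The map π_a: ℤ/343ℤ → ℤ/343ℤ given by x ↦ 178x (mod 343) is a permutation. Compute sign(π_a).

-1

Start at x=342: 342 → 165 → 215 → 197 → 80 → 177 → 293 → … (one orbit).
Decompose π into cycles: lengths [42, 42, 42, 42, 42, 42, 42, 6, 6, 6, 6, 6, 6, 6, 6, 1] (16 cycles, including the fixed point 0).
sign(π) = (−1)^{n − #cycles} = (−1)^{343−16} = (−1)^327 = -1.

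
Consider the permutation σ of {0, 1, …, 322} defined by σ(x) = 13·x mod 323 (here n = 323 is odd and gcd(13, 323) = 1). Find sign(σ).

-1

Orbit of 220 under x↦13x: [220, 276, 35, 132, 101, 21, 273]… (length divides ord_323(13)).
Cycle type of π: 36×8 + 18 + 4×4 + 1; total 14 cycles.
Σ(ℓ_i−1) = 323−14 = 309; sign = (−1)^309 = -1.
(13|323)_J = -1 (Zolotarev's lemma cross-check).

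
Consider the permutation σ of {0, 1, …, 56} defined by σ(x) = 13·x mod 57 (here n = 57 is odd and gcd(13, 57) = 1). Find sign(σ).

Trace 40: π^k(40) = [40, 7, 34, 43, 46, 28, 22] for k=0..6.
Decompose π into cycles: lengths [18, 18, 18, 1, 1, 1] (6 cycles, including the fixed point 0).
6 cycles on 57: each ℓ→(−1)^(ℓ−1), product (−1)^51 = -1.

-1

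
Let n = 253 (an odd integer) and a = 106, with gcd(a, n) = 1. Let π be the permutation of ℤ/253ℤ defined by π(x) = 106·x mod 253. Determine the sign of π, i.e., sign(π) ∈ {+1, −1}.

+1

Orbit of 30 under x↦106x: [30, 144, 84, 49, 134, 36, 21]… (length divides ord_253(106)).
The orbit structure of x ↦ 106x mod 253: 5 orbits of sizes [110, 110, 22, 10, 1].
With 5 cycles on 253 points, sign = (−1)^{253−5} = +1.
Via Zolotarev, sign(π_{106}) = (106|253) = +1.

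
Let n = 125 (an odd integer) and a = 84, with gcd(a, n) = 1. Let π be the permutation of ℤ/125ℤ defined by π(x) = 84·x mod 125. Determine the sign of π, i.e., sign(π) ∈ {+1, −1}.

+1

Orbit of 99 under x↦84x: [99, 66, 44, 71, 89, 101, 109]… (length divides ord_125(84)).
π_84 has 7 disjoint cycles with lengths [50, 50, 10, 10, 2, 2, 1] on {0,…,124}.
7 cycles on 125: each ℓ→(−1)^(ℓ−1), product (−1)^118 = +1.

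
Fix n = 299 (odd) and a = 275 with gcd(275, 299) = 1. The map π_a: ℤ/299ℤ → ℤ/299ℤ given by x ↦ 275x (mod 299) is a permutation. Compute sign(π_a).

Orbit of 116 under x↦275x: [116, 206, 139, 252, 231, 137, 1]… (length divides ord_299(275)).
Cycle lengths of π_275 on ℤ/299ℤ: [12, 12, 12, 12, 12, 12, 12, 12, 12, 12, 12, 12, 12, 12, 12, 12, 12, 12, 12, 12, 12, 12, 12, 2, 2, 2, 2, 2, 2, 2, 2, 2, 2, 2, 1]; 35 cycles in total.
n − c = 299 − 35 = 264; sign = (−1)^264 = +1.
The Jacobi symbol (275|299) = +1 (Zolotarev) agrees.

+1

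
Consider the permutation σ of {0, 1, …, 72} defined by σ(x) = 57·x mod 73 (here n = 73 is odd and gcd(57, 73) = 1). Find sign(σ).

Trace 8: π^k(8) = [8, 18, 4, 9, 2, 41, 1] for k=0..6.
Decompose π into cycles: lengths [18, 18, 18, 18, 1] (5 cycles, including the fixed point 0).
73 − 5 = 68 transpositions; sign(π) = (−1)^68 = +1.

+1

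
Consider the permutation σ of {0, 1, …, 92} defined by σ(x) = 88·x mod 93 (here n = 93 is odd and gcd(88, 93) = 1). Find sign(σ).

-1

Start at x=37: 37 → 1 → 88 → 25 → 61 → 67 → 37 (one orbit).
π_88 has 18 disjoint cycles with lengths [6, 6, 6, 6, 6, 6, 6, 6, 6, 6, 6, 6, 6, 6, 6, 1, 1, 1] on {0,…,92}.
n − c = 93 − 18 = 75; sign = (−1)^75 = -1.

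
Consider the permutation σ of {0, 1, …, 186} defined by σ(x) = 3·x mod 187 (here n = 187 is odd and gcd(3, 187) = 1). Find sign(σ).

Start at x=179: 179 → 163 → 115 → 158 → 100 → 113 → 152 → … (one orbit).
Decompose π into cycles: lengths [80, 80, 16, 5, 5, 1] (6 cycles, including the fixed point 0).
sign(π) = (−1)^{n − #cycles} = (−1)^{187−6} = (−1)^181 = -1.

-1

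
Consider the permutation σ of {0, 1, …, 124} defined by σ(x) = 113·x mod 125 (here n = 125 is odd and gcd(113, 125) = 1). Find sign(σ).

-1

Start at x=54: 54 → 102 → 26 → 63 → 119 → 72 → 11 → … (one orbit).
Decompose π into cycles: lengths [100, 20, 4, 1] (4 cycles, including the fixed point 0).
sign(π) = (−1)^{n − #cycles} = (−1)^{125−4} = (−1)^121 = -1.
Via Zolotarev, sign(π_{113}) = (113|125) = -1.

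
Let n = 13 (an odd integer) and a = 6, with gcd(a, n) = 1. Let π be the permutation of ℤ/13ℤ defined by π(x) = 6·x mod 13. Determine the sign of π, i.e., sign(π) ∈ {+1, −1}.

-1

Start at x=11: 11 → 1 → 6 → 10 → 8 → 9 → 2 → … (one orbit).
π_6 has 2 disjoint cycles with lengths [12, 1] on {0,…,12}.
n − c = 13 − 2 = 11; sign = (−1)^11 = -1.
(6|13)_J = -1 (Zolotarev's lemma cross-check).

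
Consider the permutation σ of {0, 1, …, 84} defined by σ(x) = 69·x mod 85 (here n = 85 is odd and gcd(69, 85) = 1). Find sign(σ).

Trace 1: π^k(1) = [1, 69] for k=0..1.
π_69 has 51 disjoint cycles with lengths [2, 2, 2, 2, 2, 2, 2, 2, 2, 2, 2, 2, 2, 2, 2, 2, 2, 2, 2, 2, 2, 2, 2, 2, 2, 2, 2, 2, 2, 2, 2, 2, 2, 2, 1, 1, 1, 1, 1, 1, 1, 1, 1, 1, 1, 1, 1, 1, 1, 1, 1] on {0,…,84}.
51 cycles on 85: each ℓ→(−1)^(ℓ−1), product (−1)^34 = +1.
(69|85)_J = +1 (Zolotarev's lemma cross-check).

+1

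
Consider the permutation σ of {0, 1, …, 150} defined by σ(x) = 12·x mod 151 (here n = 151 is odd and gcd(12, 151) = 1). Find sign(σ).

Start at x=45: 45 → 87 → 138 → 146 → 91 → 35 → 118 → … (one orbit).
π_12 has 2 disjoint cycles with lengths [150, 1] on {0,…,150}.
151 − 2 = 149 transpositions; sign(π) = (−1)^149 = -1.
(12|151)_J = -1 (Zolotarev's lemma cross-check).

-1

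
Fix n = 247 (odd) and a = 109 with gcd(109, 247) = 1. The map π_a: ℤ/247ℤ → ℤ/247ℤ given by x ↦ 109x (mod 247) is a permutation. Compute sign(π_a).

Start at x=131: 131 → 200 → 64 → 60 → 118 → 18 → 233 → … (one orbit).
Decompose π into cycles: lengths [36, 36, 36, 36, 36, 36, 18, 4, 4, 4, 1] (11 cycles, including the fixed point 0).
11 cycles on 247: each ℓ→(−1)^(ℓ−1), product (−1)^236 = +1.
(109|247)_J = +1 (Zolotarev's lemma cross-check).

+1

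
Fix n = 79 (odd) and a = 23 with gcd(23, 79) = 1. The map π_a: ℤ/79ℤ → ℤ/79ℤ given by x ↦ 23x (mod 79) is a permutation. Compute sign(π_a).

+1

Start at x=1: 1 → 23 → 55 → 1 (one orbit).
The orbit structure of x ↦ 23x mod 79: 27 orbits of sizes [3, 3, 3, 3, 3, 3, 3, 3, 3, 3, 3, 3, 3, 3, 3, 3, 3, 3, 3, 3, 3, 3, 3, 3, 3, 3, 1].
n − c = 79 − 27 = 52; sign = (−1)^52 = +1.
Check: (23/79) = +1 by Zolotarev.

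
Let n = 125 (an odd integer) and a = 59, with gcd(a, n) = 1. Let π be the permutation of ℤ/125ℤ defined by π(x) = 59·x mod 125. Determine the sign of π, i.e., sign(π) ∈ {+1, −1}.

+1

Orbit of 109 under x↦59x: [109, 56, 54, 61, 99, 91, 119]… (length divides ord_125(59)).
7 cycles of lengths [50, 50, 10, 10, 2, 2, 1].
Σ(ℓ_i−1) = 125−7 = 118; sign = (−1)^118 = +1.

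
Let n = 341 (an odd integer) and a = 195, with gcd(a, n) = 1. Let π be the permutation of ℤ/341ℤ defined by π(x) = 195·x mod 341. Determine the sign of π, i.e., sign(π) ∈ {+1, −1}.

-1

Orbit of 204 under x↦195x: [204, 224, 32, 102, 112, 16, 51]… (length divides ord_341(195)).
Cycle lengths of π_195 on ℤ/341ℤ: [30, 30, 30, 30, 30, 30, 30, 30, 30, 30, 15, 15, 10, 1]; 14 cycles in total.
n − c = 341 − 14 = 327; sign = (−1)^327 = -1.
Via Zolotarev, sign(π_{195}) = (195|341) = -1.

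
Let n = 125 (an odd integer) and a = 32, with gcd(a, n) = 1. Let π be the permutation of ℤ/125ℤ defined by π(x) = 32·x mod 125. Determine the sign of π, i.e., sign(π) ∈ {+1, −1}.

Start at x=99: 99 → 43 → 1 → 32 → 24 → 18 → 76 → … (one orbit).
The orbit structure of x ↦ 32x mod 125: 12 orbits of sizes [20, 20, 20, 20, 20, 4, 4, 4, 4, 4, 4, 1].
With 12 cycles on 125 points, sign = (−1)^{125−12} = -1.

-1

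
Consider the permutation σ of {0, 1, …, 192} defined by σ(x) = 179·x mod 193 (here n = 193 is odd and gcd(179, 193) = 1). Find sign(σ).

+1

Start at x=14: 14 → 190 → 42 → 184 → 126 → 166 → 185 → … (one orbit).
7 cycles of lengths [32, 32, 32, 32, 32, 32, 1].
sign(π) = (−1)^{n − #cycles} = (−1)^{193−7} = (−1)^186 = +1.
Zolotarev: (179|193) = +1, matching the cycle-count sign.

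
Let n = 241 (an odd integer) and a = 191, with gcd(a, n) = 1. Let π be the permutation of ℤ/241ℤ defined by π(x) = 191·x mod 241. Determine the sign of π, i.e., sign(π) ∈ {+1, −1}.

+1

Trace 182: π^k(182) = [182, 58, 233, 159, 3, 91, 29] for k=0..6.
3 cycles of lengths [120, 120, 1].
n − c = 241 − 3 = 238; sign = (−1)^238 = +1.
Check: (191/241) = +1 by Zolotarev.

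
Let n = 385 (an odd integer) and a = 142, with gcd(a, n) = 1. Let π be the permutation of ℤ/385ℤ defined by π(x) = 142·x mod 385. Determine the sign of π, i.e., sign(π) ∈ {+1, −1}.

Orbit of 1 under x↦142x: [1, 142, 144, 43, 331, 32, 309]… (length divides ord_385(142)).
π_142 has 51 disjoint cycles with lengths [12, 12, 12, 12, 12, 12, 12, 12, 12, 12, 12, 12, 12, 12, 12, 12, 12, 12, 12, 12, 12, 12, 6, 6, 6, 6, 6, 6, 6, 6, 6, 6, 4, 4, 4, 4, 4, 4, 4, 4, 4, 4, 4, 3, 3, 2, 2, 2, 2, 2, 1] on {0,…,384}.
51 cycles on 385: each ℓ→(−1)^(ℓ−1), product (−1)^334 = +1.

+1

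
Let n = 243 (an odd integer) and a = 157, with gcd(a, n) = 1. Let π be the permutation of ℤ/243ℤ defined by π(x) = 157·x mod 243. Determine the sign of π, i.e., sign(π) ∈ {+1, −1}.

Orbit of 4 under x↦157x: [4, 142, 181, 229, 232, 217, 49]… (length divides ord_243(157)).
π_157 has 11 disjoint cycles with lengths [81, 81, 27, 27, 9, 9, 3, 3, 1, 1, 1] on {0,…,242}.
243 − 11 = 232 transpositions; sign(π) = (−1)^232 = +1.
Zolotarev: (157|243) = +1, matching the cycle-count sign.

+1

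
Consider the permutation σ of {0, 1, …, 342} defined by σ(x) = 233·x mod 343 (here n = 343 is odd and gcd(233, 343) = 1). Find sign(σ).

Orbit of 338 under x↦233x: [338, 207, 211, 114, 151, 197, 282]… (length divides ord_343(233)).
Decompose π into cycles: lengths [147, 147, 21, 21, 3, 3, 1] (7 cycles, including the fixed point 0).
7 cycles on 343: each ℓ→(−1)^(ℓ−1), product (−1)^336 = +1.
Zolotarev: (233|343) = +1, matching the cycle-count sign.

+1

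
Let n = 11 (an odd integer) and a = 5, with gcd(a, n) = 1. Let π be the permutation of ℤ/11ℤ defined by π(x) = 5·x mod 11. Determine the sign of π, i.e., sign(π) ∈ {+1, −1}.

+1

Start at x=9: 9 → 1 → 5 → 3 → 4 → 9 (one orbit).
The orbit structure of x ↦ 5x mod 11: 3 orbits of sizes [5, 5, 1].
11 − 3 = 8 transpositions; sign(π) = (−1)^8 = +1.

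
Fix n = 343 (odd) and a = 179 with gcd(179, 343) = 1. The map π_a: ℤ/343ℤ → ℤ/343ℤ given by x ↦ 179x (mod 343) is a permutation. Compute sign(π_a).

Trace 198: π^k(198) = [198, 113, 333, 268, 295, 326, 44] for k=0..6.
The orbit structure of x ↦ 179x mod 343: 7 orbits of sizes [147, 147, 21, 21, 3, 3, 1].
7 cycles on 343: each ℓ→(−1)^(ℓ−1), product (−1)^336 = +1.
Via Zolotarev, sign(π_{179}) = (179|343) = +1.

+1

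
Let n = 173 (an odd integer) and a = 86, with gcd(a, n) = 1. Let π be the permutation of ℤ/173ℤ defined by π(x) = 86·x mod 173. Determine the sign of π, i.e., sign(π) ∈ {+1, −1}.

Orbit of 100 under x↦86x: [100, 123, 25, 74, 136, 105, 34]… (length divides ord_173(86)).
The orbit structure of x ↦ 86x mod 173: 2 orbits of sizes [172, 1].
Σ(ℓ_i−1) = 173−2 = 171; sign = (−1)^171 = -1.
Zolotarev: (86|173) = -1, matching the cycle-count sign.

-1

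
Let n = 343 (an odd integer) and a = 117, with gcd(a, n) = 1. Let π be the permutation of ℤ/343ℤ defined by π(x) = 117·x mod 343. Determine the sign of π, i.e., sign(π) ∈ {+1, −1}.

Start at x=68: 68 → 67 → 293 → 324 → 178 → 246 → 313 → … (one orbit).
Cycle type of π: 42×7 + 6×8 + 1; total 16 cycles.
343 − 16 = 327 transpositions; sign(π) = (−1)^327 = -1.

-1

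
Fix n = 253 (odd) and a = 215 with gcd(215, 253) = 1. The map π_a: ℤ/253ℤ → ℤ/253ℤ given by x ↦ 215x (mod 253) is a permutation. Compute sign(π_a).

Orbit of 64 under x↦215x: [64, 98, 71, 85, 59, 35, 188]… (length divides ord_253(215)).
Cycle lengths of π_215 on ℤ/253ℤ: [110, 110, 11, 11, 10, 1]; 6 cycles in total.
With 6 cycles on 253 points, sign = (−1)^{253−6} = -1.

-1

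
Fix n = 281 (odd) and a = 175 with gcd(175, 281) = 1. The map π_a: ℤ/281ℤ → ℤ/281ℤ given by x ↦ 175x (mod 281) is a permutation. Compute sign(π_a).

+1

Start at x=181: 181 → 203 → 119 → 31 → 86 → 157 → 218 → … (one orbit).
The orbit structure of x ↦ 175x mod 281: 3 orbits of sizes [140, 140, 1].
sign(π) = (−1)^{n − #cycles} = (−1)^{281−3} = (−1)^278 = +1.
The Jacobi symbol (175|281) = +1 (Zolotarev) agrees.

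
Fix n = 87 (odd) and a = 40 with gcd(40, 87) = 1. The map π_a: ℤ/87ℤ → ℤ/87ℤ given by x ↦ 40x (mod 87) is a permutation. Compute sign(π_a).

-1

Trace 22: π^k(22) = [22, 10, 52, 79, 28, 76, 82] for k=0..6.
π_40 has 6 disjoint cycles with lengths [28, 28, 28, 1, 1, 1] on {0,…,86}.
87 − 6 = 81 transpositions; sign(π) = (−1)^81 = -1.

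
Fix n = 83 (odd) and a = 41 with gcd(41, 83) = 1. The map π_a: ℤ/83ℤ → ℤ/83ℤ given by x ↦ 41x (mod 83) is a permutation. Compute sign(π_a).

Orbit of 41 under x↦41x: [41, 21, 31, 26, 70, 48, 59]… (length divides ord_83(41)).
The orbit structure of x ↦ 41x mod 83: 3 orbits of sizes [41, 41, 1].
Σ(ℓ_i−1) = 83−3 = 80; sign = (−1)^80 = +1.

+1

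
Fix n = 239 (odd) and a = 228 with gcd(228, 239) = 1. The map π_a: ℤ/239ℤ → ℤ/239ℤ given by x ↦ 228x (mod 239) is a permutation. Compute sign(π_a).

-1

Orbit of 10 under x↦228x: [10, 129, 15, 74, 142, 111, 213]… (length divides ord_239(228)).
Cycle type of π: 238 + 1; total 2 cycles.
n − c = 239 − 2 = 237; sign = (−1)^237 = -1.
Via Zolotarev, sign(π_{228}) = (228|239) = -1.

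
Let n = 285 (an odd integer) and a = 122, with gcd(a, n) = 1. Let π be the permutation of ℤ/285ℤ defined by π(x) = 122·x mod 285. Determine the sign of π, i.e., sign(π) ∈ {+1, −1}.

-1

Start at x=227: 227 → 49 → 278 → 1 → 122 → 64 → 113 → … (one orbit).
Cycle lengths of π_122 on ℤ/285ℤ: [12, 12, 12, 12, 12, 12, 12, 12, 12, 12, 12, 12, 12, 12, 12, 12, 12, 12, 6, 6, 6, 6, 6, 6, 6, 6, 6, 4, 4, 4, 2, 1]; 32 cycles in total.
285 − 32 = 253 transpositions; sign(π) = (−1)^253 = -1.
Via Zolotarev, sign(π_{122}) = (122|285) = -1.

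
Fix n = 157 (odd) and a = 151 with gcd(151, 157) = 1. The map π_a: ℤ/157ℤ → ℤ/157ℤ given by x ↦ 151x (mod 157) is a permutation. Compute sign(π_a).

-1

Trace 63: π^k(63) = [63, 93, 70, 51, 8, 109, 131] for k=0..6.
Cycle type of π: 156 + 1; total 2 cycles.
With 2 cycles on 157 points, sign = (−1)^{157−2} = -1.
The Jacobi symbol (151|157) = -1 (Zolotarev) agrees.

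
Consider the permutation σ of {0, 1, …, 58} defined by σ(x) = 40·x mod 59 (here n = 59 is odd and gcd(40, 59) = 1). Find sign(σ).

Start at x=16: 16 → 50 → 53 → 55 → 17 → 31 → 1 → … (one orbit).
π_40 has 2 disjoint cycles with lengths [58, 1] on {0,…,58}.
With 2 cycles on 59 points, sign = (−1)^{59−2} = -1.

-1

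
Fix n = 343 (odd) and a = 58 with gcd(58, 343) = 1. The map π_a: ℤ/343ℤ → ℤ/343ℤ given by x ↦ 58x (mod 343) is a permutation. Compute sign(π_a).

Start at x=43: 43 → 93 → 249 → 36 → 30 → 25 → 78 → … (one orbit).
π_58 has 7 disjoint cycles with lengths [147, 147, 21, 21, 3, 3, 1] on {0,…,342}.
sign(π) = (−1)^{n − #cycles} = (−1)^{343−7} = (−1)^336 = +1.
Via Zolotarev, sign(π_{58}) = (58|343) = +1.

+1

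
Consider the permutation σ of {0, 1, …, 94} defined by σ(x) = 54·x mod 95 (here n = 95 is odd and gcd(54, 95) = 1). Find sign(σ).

+1

Orbit of 61 under x↦54x: [61, 64, 36, 44, 1, 54, 66]… (length divides ord_95(54)).
9 cycles of lengths [18, 18, 18, 18, 9, 9, 2, 2, 1].
95 − 9 = 86 transpositions; sign(π) = (−1)^86 = +1.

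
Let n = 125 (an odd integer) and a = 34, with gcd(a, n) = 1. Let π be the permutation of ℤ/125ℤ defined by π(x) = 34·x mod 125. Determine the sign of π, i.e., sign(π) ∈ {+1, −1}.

+1

Orbit of 39 under x↦34x: [39, 76, 84, 106, 104, 36, 99]… (length divides ord_125(34)).
Cycle type of π: 50×2 + 10×2 + 2×2 + 1; total 7 cycles.
Σ(ℓ_i−1) = 125−7 = 118; sign = (−1)^118 = +1.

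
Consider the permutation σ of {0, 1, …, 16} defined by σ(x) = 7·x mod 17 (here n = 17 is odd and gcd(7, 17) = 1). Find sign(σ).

-1

Orbit of 10 under x↦7x: [10, 2, 14, 13, 6, 8, 5]… (length divides ord_17(7)).
Cycle lengths of π_7 on ℤ/17ℤ: [16, 1]; 2 cycles in total.
17 − 2 = 15 transpositions; sign(π) = (−1)^15 = -1.
Zolotarev: (7|17) = -1, matching the cycle-count sign.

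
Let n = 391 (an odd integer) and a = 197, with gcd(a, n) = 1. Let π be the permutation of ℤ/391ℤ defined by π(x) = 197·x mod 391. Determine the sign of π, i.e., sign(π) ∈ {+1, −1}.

Start at x=179: 179 → 73 → 305 → 262 → 2 → 3 → 200 → … (one orbit).
Cycle lengths of π_197 on ℤ/391ℤ: [176, 176, 16, 11, 11, 1]; 6 cycles in total.
391 − 6 = 385 transpositions; sign(π) = (−1)^385 = -1.
(197|391)_J = -1 (Zolotarev's lemma cross-check).

-1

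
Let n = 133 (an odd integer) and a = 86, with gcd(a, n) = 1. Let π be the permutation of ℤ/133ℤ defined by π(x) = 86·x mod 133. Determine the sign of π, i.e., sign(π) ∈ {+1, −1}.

Orbit of 106 under x↦86x: [106, 72, 74, 113, 9, 109, 64]… (length divides ord_133(86)).
Cycle type of π: 18×7 + 3×2 + 1; total 10 cycles.
With 10 cycles on 133 points, sign = (−1)^{133−10} = -1.
The Jacobi symbol (86|133) = -1 (Zolotarev) agrees.

-1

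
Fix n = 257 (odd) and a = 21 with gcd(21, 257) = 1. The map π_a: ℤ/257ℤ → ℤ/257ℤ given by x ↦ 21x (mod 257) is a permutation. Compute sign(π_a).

Start at x=196: 196 → 4 → 84 → 222 → 36 → 242 → 199 → … (one orbit).
3 cycles of lengths [128, 128, 1].
n − c = 257 − 3 = 254; sign = (−1)^254 = +1.

+1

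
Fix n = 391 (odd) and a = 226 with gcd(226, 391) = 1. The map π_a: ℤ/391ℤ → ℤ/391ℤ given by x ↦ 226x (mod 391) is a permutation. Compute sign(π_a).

+1

Start at x=285: 285 → 286 → 121 → 367 → 50 → 352 → 179 → … (one orbit).
Cycle lengths of π_226 on ℤ/391ℤ: [176, 176, 22, 16, 1]; 5 cycles in total.
Σ(ℓ_i−1) = 391−5 = 386; sign = (−1)^386 = +1.
Via Zolotarev, sign(π_{226}) = (226|391) = +1.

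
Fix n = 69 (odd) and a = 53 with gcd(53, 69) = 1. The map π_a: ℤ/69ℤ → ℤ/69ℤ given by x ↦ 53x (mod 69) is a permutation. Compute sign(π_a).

Trace 49: π^k(49) = [49, 44, 55, 17, 4, 5, 58] for k=0..6.
5 cycles of lengths [22, 22, 22, 2, 1].
n − c = 69 − 5 = 64; sign = (−1)^64 = +1.
Via Zolotarev, sign(π_{53}) = (53|69) = +1.

+1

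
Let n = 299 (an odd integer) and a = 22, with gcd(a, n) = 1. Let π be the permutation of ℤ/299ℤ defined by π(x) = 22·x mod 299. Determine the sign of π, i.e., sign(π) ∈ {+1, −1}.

Orbit of 1 under x↦22x: [1, 22, 185, 183, 139, 68]… (length divides ord_299(22)).
The orbit structure of x ↦ 22x mod 299: 60 orbits of sizes [6, 6, 6, 6, 6, 6, 6, 6, 6, 6, 6, 6, 6, 6, 6, 6, 6, 6, 6, 6, 6, 6, 6, 6, 6, 6, 6, 6, 6, 6, 6, 6, 6, 6, 6, 6, 6, 6, 6, 6, 6, 6, 6, 6, 3, 3, 3, 3, 2, 2, 2, 2, 2, 2, 2, 2, 2, 2, 2, 1].
Σ(ℓ_i−1) = 299−60 = 239; sign = (−1)^239 = -1.
Via Zolotarev, sign(π_{22}) = (22|299) = -1.

-1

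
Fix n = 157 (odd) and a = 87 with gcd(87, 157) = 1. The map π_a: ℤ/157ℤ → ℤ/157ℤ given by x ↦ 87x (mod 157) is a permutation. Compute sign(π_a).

-1

Trace 87: π^k(87) = [87, 33, 45, 147, 72, 141, 21] for k=0..6.
Decompose π into cycles: lengths [156, 1] (2 cycles, including the fixed point 0).
n − c = 157 − 2 = 155; sign = (−1)^155 = -1.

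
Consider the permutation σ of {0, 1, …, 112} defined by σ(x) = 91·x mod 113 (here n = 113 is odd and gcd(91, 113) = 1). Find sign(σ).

Start at x=99: 99 → 82 → 4 → 25 → 15 → 9 → 28 → … (one orbit).
Cycle lengths of π_91 on ℤ/113ℤ: [56, 56, 1]; 3 cycles in total.
Σ(ℓ_i−1) = 113−3 = 110; sign = (−1)^110 = +1.
Via Zolotarev, sign(π_{91}) = (91|113) = +1.

+1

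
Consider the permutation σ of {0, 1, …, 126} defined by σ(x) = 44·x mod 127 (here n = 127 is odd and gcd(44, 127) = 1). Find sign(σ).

Start at x=113: 113 → 19 → 74 → 81 → 8 → 98 → 121 → … (one orbit).
3 cycles of lengths [63, 63, 1].
3 cycles on 127: each ℓ→(−1)^(ℓ−1), product (−1)^124 = +1.

+1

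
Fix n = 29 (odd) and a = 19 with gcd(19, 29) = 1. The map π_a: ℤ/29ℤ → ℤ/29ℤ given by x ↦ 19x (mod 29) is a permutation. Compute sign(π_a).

Orbit of 13 under x↦19x: [13, 15, 24, 21, 22, 12, 25]… (length divides ord_29(19)).
Decompose π into cycles: lengths [28, 1] (2 cycles, including the fixed point 0).
Σ(ℓ_i−1) = 29−2 = 27; sign = (−1)^27 = -1.
Via Zolotarev, sign(π_{19}) = (19|29) = -1.

-1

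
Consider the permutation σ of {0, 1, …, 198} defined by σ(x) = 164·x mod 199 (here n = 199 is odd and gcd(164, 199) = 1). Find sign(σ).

Start at x=128: 128 → 97 → 187 → 22 → 26 → 85 → 10 → … (one orbit).
Decompose π into cycles: lengths [198, 1] (2 cycles, including the fixed point 0).
n − c = 199 − 2 = 197; sign = (−1)^197 = -1.
Check: (164/199) = -1 by Zolotarev.

-1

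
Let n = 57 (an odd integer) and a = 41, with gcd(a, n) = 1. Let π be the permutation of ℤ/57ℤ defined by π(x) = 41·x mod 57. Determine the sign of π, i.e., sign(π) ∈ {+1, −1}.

Start at x=29: 29 → 49 → 14 → 4 → 50 → 55 → 32 → … (one orbit).
The orbit structure of x ↦ 41x mod 57: 5 orbits of sizes [18, 18, 18, 2, 1].
Σ(ℓ_i−1) = 57−5 = 52; sign = (−1)^52 = +1.

+1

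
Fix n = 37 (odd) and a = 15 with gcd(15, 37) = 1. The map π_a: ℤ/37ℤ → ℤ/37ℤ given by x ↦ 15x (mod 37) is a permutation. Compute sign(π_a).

-1

Start at x=25: 25 → 5 → 1 → 15 → 3 → 8 → 9 → … (one orbit).
π_15 has 2 disjoint cycles with lengths [36, 1] on {0,…,36}.
With 2 cycles on 37 points, sign = (−1)^{37−2} = -1.
The Jacobi symbol (15|37) = -1 (Zolotarev) agrees.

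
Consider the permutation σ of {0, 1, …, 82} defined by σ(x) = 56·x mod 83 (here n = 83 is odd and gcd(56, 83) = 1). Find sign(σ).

Start at x=10: 10 → 62 → 69 → 46 → 3 → 2 → 29 → … (one orbit).
2 cycles of lengths [82, 1].
83 − 2 = 81 transpositions; sign(π) = (−1)^81 = -1.
(56|83)_J = -1 (Zolotarev's lemma cross-check).

-1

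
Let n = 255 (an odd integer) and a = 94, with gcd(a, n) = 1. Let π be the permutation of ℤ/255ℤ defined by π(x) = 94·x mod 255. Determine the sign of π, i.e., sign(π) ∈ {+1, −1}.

+1

Orbit of 16 under x↦94x: [16, 229, 106, 19, 1, 94, 166]… (length divides ord_255(94)).
Decompose π into cycles: lengths [8, 8, 8, 8, 8, 8, 8, 8, 8, 8, 8, 8, 8, 8, 8, 8, 8, 8, 8, 8, 8, 8, 8, 8, 8, 8, 8, 8, 8, 8, 2, 2, 2, 2, 2, 2, 1, 1, 1] (39 cycles, including the fixed point 0).
sign(π) = (−1)^{n − #cycles} = (−1)^{255−39} = (−1)^216 = +1.
Via Zolotarev, sign(π_{94}) = (94|255) = +1.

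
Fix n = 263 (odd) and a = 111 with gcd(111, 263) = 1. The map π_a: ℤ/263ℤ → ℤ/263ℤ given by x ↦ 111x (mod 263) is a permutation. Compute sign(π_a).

Start at x=208: 208 → 207 → 96 → 136 → 105 → 83 → 8 → … (one orbit).
The orbit structure of x ↦ 111x mod 263: 3 orbits of sizes [131, 131, 1].
With 3 cycles on 263 points, sign = (−1)^{263−3} = +1.
Zolotarev: (111|263) = +1, matching the cycle-count sign.

+1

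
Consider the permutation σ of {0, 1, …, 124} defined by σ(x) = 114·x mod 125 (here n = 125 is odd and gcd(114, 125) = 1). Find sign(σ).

Trace 96: π^k(96) = [96, 69, 116, 99, 36, 104, 106] for k=0..6.
7 cycles of lengths [50, 50, 10, 10, 2, 2, 1].
7 cycles on 125: each ℓ→(−1)^(ℓ−1), product (−1)^118 = +1.

+1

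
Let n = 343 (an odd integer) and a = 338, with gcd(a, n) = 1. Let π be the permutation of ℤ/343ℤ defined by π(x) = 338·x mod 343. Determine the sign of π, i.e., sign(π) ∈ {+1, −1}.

+1

Start at x=114: 114 → 116 → 106 → 156 → 249 → 127 → 51 → … (one orbit).
Cycle lengths of π_338 on ℤ/343ℤ: [147, 147, 21, 21, 3, 3, 1]; 7 cycles in total.
With 7 cycles on 343 points, sign = (−1)^{343−7} = +1.
Zolotarev: (338|343) = +1, matching the cycle-count sign.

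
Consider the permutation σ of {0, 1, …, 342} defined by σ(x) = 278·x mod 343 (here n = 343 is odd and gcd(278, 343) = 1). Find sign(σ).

-1

Orbit of 187 under x↦278x: [187, 193, 146, 114, 136, 78, 75]… (length divides ord_343(278)).
Cycle lengths of π_278 on ℤ/343ℤ: [294, 42, 6, 1]; 4 cycles in total.
343 − 4 = 339 transpositions; sign(π) = (−1)^339 = -1.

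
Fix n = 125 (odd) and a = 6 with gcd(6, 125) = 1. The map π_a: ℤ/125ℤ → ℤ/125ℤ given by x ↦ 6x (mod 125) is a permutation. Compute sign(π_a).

Trace 56: π^k(56) = [56, 86, 16, 96, 76, 81, 111] for k=0..6.
Cycle lengths of π_6 on ℤ/125ℤ: [25, 25, 25, 25, 5, 5, 5, 5, 1, 1, 1, 1, 1]; 13 cycles in total.
sign(π) = (−1)^{n − #cycles} = (−1)^{125−13} = (−1)^112 = +1.

+1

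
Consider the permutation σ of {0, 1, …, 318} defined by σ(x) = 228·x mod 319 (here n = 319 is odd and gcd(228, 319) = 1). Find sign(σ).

Trace 227: π^k(227) = [227, 78, 239, 262, 83, 103, 197] for k=0..6.
10 cycles of lengths [70, 70, 70, 70, 10, 7, 7, 7, 7, 1].
sign(π) = (−1)^{n − #cycles} = (−1)^{319−10} = (−1)^309 = -1.

-1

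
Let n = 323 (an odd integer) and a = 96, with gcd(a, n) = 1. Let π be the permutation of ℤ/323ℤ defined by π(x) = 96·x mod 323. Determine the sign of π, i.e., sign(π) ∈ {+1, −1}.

Orbit of 96 under x↦96x: [96, 172, 39, 191, 248, 229, 20]… (length divides ord_323(96)).
Decompose π into cycles: lengths [16, 16, 16, 16, 16, 16, 16, 16, 16, 16, 16, 16, 16, 16, 16, 16, 16, 16, 16, 1, 1, 1, 1, 1, 1, 1, 1, 1, 1, 1, 1, 1, 1, 1, 1, 1, 1, 1] (38 cycles, including the fixed point 0).
n − c = 323 − 38 = 285; sign = (−1)^285 = -1.

-1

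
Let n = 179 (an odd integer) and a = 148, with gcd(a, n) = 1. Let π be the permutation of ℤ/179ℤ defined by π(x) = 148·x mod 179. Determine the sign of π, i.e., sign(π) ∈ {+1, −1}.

-1

Orbit of 8 under x↦148x: [8, 110, 170, 100, 122, 156, 176]… (length divides ord_179(148)).
π_148 has 2 disjoint cycles with lengths [178, 1] on {0,…,178}.
n − c = 179 − 2 = 177; sign = (−1)^177 = -1.
The Jacobi symbol (148|179) = -1 (Zolotarev) agrees.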